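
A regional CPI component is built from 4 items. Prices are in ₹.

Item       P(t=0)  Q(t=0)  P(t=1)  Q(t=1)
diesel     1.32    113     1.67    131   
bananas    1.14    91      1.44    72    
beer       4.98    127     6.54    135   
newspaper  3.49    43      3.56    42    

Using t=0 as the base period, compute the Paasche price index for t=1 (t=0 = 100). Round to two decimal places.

Paasche price index uses current-period quantities as weights.
ΣP(t=1)·Q(t=1) = 1.67×131 + 1.44×72 + 6.54×135 + 3.56×42 = 218.77 + 103.68 + 882.9 + 149.52 = 1354.87
ΣP(t=0)·Q(t=1) = 1.32×131 + 1.14×72 + 4.98×135 + 3.49×42 = 172.92 + 82.08 + 672.3 + 146.58 = 1073.88
Index = 1354.87 / 1073.88 × 100 = 126.1659

126.17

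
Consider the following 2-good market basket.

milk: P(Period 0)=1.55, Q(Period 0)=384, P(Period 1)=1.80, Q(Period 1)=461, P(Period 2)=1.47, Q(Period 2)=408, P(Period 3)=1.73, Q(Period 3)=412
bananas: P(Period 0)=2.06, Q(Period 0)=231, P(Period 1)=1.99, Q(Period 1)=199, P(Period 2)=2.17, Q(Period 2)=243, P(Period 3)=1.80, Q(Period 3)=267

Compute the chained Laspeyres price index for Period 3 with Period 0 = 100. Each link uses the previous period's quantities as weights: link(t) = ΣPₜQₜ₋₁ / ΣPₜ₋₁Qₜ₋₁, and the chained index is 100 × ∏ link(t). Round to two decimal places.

Link Period 0→Period 1:
ΣP(Period 1)Q(Period 0) = 1.80×384 + 1.99×231 = 691.2 + 459.69 = 1150.89
ΣP(Period 0)Q(Period 0) = 1.55×384 + 2.06×231 = 595.2 + 475.86 = 1071.06
link = 1150.89/1071.06 = 1.074534
Link Period 1→Period 2:
ΣP(Period 2)Q(Period 1) = 1.47×461 + 2.17×199 = 677.67 + 431.83 = 1109.5
ΣP(Period 1)Q(Period 1) = 1.80×461 + 1.99×199 = 829.8 + 396.01 = 1225.81
link = 1109.5/1225.81 = 0.905116
Link Period 2→Period 3:
ΣP(Period 3)Q(Period 2) = 1.73×408 + 1.80×243 = 705.84 + 437.4 = 1143.24
ΣP(Period 2)Q(Period 2) = 1.47×408 + 2.17×243 = 599.76 + 527.31 = 1127.07
link = 1143.24/1127.07 = 1.014347
Chained index = 100 × 1.074534 × 0.905116 × 1.014347 = 98.6531

98.65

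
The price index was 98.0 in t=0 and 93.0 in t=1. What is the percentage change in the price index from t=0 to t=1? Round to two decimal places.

Change = (93.0 − 98.0) / 98.0 × 100
       = -5.0 / 98.0 × 100 = -5.1020%

-5.10%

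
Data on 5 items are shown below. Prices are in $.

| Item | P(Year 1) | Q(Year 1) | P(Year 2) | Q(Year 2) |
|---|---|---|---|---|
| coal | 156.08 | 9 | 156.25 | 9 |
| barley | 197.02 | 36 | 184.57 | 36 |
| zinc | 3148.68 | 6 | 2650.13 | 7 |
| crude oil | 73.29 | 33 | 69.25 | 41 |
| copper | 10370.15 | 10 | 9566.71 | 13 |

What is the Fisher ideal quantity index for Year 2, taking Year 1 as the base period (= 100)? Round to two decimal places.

126.14

Laspeyres component (base-period weights):
ΣP(Year 1)Q(Year 2) = 156.08×9 + 197.02×36 + 3148.68×7 + 73.29×41 + 10370.15×13 = 1404.72 + 7092.72 + 22040.76 + 3004.89 + 134811.95 = 168355.04
ΣP(Year 1)Q(Year 1) = 156.08×9 + 197.02×36 + 3148.68×6 + 73.29×33 + 10370.15×10 = 1404.72 + 7092.72 + 18892.08 + 2418.57 + 103701.5 = 133509.59
L = 168355.04 / 133509.59 × 100 = 126.0996
Paasche component (current-period weights):
ΣP(Year 2)Q(Year 2) = 156.25×9 + 184.57×36 + 2650.13×7 + 69.25×41 + 9566.71×13 = 1406.25 + 6644.52 + 18550.91 + 2839.25 + 124367.23 = 153808.16
ΣP(Year 2)Q(Year 1) = 156.25×9 + 184.57×36 + 2650.13×6 + 69.25×33 + 9566.71×10 = 1406.25 + 6644.52 + 15900.78 + 2285.25 + 95667.1 = 121903.9
P = 153808.16 / 121903.9 × 100 = 126.1716
Fisher = √(L × P) = √(126.0996 × 126.1716) = 126.1356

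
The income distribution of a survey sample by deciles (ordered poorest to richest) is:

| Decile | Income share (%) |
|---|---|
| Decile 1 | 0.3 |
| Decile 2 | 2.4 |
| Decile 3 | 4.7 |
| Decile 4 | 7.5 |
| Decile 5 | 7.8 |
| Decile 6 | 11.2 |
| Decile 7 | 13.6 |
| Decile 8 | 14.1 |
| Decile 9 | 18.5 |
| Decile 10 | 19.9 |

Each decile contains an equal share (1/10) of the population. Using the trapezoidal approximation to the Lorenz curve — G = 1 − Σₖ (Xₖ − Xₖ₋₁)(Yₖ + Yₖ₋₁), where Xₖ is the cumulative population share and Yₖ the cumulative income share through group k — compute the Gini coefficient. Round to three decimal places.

Cumulative income shares Yₖ: 0.0030, 0.0270, 0.0740, 0.1490, 0.2270, 0.3390, 0.4750, 0.6160, 0.8010, 1.0000
Σ (Xₖ−Xₖ₋₁)(Yₖ+Yₖ₋₁) = (1/10)(0.0030+0.0000) + (1/10)(0.0270+0.0030) + (1/10)(0.0740+0.0270) + (1/10)(0.1490+0.0740) + (1/10)(0.2270+0.1490) + (1/10)(0.3390+0.2270) + (1/10)(0.4750+0.3390) + (1/10)(0.6160+0.4750) + (1/10)(0.8010+0.6160) + (1/10)(1.0000+0.8010)
  = 0.0003 + 0.0030 + 0.0101 + 0.0223 + 0.0376 + 0.0566 + 0.0814 + 0.1091 + 0.1417 + 0.1801 = 0.6422
G = 1 − 0.6422 = 0.3578

0.358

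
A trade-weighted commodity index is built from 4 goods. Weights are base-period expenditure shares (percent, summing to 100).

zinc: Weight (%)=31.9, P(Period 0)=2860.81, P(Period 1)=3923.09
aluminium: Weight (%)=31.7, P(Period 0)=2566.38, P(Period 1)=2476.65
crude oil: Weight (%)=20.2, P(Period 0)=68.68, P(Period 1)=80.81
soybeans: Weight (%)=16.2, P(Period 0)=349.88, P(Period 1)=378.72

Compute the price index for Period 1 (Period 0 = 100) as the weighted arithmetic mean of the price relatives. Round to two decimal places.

115.64

zinc: 31.9 × (3923.09/2860.81) = 31.9 × 1.371321 = 43.7452
aluminium: 31.7 × (2476.65/2566.38) = 31.7 × 0.965036 = 30.5917
crude oil: 20.2 × (80.81/68.68) = 20.2 × 1.176616 = 23.7676
soybeans: 16.2 × (378.72/349.88) = 16.2 × 1.082428 = 17.5353
Index = Σ wᵢ·(p₁ᵢ/p₀ᵢ) = 43.7452 + 30.5917 + 23.7676 + 17.5353 = 115.6398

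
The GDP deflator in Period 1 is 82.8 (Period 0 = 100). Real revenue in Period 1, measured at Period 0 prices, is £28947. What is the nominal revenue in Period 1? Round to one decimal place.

Nominal = Real × (Index/100) = 28947 × (82.8/100)
        = 28947 × 0.828 = 23968.1160

23968.1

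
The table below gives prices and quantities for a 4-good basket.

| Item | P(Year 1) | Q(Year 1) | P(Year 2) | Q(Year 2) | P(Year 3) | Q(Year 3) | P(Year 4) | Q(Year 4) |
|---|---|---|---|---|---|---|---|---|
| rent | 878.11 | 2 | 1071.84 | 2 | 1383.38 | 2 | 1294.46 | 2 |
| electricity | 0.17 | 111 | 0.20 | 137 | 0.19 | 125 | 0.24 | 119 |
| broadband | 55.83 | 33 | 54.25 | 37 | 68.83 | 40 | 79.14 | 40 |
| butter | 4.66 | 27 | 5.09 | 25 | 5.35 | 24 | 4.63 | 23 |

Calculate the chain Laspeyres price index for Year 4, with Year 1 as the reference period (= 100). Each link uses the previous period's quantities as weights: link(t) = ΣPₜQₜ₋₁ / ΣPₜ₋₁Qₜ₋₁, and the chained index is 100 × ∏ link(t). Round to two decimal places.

Link Year 1→Year 2:
ΣP(Year 2)Q(Year 1) = 1071.84×2 + 0.20×111 + 54.25×33 + 5.09×27 = 2143.68 + 22.2 + 1790.25 + 137.43 = 4093.56
ΣP(Year 1)Q(Year 1) = 878.11×2 + 0.17×111 + 55.83×33 + 4.66×27 = 1756.22 + 18.87 + 1842.39 + 125.82 = 3743.3
link = 4093.56/3743.3 = 1.093570
Link Year 2→Year 3:
ΣP(Year 3)Q(Year 2) = 1383.38×2 + 0.19×137 + 68.83×37 + 5.35×25 = 2766.76 + 26.03 + 2546.71 + 133.75 = 5473.25
ΣP(Year 2)Q(Year 2) = 1071.84×2 + 0.20×137 + 54.25×37 + 5.09×25 = 2143.68 + 27.4 + 2007.25 + 127.25 = 4305.58
link = 5473.25/4305.58 = 1.271199
Link Year 3→Year 4:
ΣP(Year 4)Q(Year 3) = 1294.46×2 + 0.24×125 + 79.14×40 + 4.63×24 = 2588.92 + 30 + 3165.6 + 111.12 = 5895.64
ΣP(Year 3)Q(Year 3) = 1383.38×2 + 0.19×125 + 68.83×40 + 5.35×24 = 2766.76 + 23.75 + 2753.2 + 128.4 = 5672.11
link = 5895.64/5672.11 = 1.039409
Chained index = 100 × 1.093570 × 1.271199 × 1.039409 = 144.4929

144.49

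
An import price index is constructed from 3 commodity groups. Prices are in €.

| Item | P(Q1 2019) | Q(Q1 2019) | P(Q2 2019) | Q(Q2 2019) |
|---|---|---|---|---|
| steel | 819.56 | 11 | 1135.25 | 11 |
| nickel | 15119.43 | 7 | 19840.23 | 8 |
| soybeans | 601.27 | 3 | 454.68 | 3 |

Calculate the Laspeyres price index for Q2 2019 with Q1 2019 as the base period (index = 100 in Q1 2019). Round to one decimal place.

Laspeyres price index uses base-period quantities as weights.
ΣP(Q2 2019)·Q(Q1 2019) = 1135.25×11 + 19840.23×7 + 454.68×3 = 12487.75 + 138881.61 + 1364.04 = 152733.4
ΣP(Q1 2019)·Q(Q1 2019) = 819.56×11 + 15119.43×7 + 601.27×3 = 9015.16 + 105836.01 + 1803.81 = 116654.98
Index = 152733.4 / 116654.98 × 100 = 130.9275

130.9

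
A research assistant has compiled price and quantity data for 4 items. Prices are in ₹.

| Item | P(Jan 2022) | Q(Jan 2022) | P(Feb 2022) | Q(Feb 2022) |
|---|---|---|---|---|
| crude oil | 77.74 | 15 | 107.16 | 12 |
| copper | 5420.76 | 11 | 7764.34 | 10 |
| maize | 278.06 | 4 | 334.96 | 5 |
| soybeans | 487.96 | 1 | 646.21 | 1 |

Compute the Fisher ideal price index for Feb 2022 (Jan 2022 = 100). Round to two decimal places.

142.57

Laspeyres component (base-period weights):
ΣP(Feb 2022)Q(Jan 2022) = 107.16×15 + 7764.34×11 + 334.96×4 + 646.21×1 = 1607.4 + 85407.74 + 1339.84 + 646.21 = 89001.19
ΣP(Jan 2022)Q(Jan 2022) = 77.74×15 + 5420.76×11 + 278.06×4 + 487.96×1 = 1166.1 + 59628.36 + 1112.24 + 487.96 = 62394.66
L = 89001.19 / 62394.66 × 100 = 142.6423
Paasche component (current-period weights):
ΣP(Feb 2022)Q(Feb 2022) = 107.16×12 + 7764.34×10 + 334.96×5 + 646.21×1 = 1285.92 + 77643.4 + 1674.8 + 646.21 = 81250.33
ΣP(Jan 2022)Q(Feb 2022) = 77.74×12 + 5420.76×10 + 278.06×5 + 487.96×1 = 932.88 + 54207.6 + 1390.3 + 487.96 = 57018.74
P = 81250.33 / 57018.74 × 100 = 142.4976
Fisher = √(L × P) = √(142.6423 × 142.4976) = 142.5699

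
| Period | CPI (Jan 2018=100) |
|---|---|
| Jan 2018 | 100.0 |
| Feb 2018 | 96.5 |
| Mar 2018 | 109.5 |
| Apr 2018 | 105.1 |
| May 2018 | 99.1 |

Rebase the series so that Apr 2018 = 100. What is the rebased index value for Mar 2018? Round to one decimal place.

104.2

Rebased(Mar 2018) = 109.5 / 105.1 × 100 = 104.1865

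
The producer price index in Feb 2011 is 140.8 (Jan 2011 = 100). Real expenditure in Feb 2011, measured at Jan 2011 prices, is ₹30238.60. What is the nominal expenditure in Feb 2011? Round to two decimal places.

Nominal = Real × (Index/100) = 30238.60 × (140.8/100)
        = 30238.60 × 1.408 = 42575.9488

42575.95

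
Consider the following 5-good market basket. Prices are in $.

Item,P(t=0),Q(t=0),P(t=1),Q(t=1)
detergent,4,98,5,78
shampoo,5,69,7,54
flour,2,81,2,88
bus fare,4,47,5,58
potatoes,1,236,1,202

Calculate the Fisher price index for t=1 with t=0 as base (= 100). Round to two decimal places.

Laspeyres component (base-period weights):
ΣP(t=1)Q(t=0) = 5×98 + 7×69 + 2×81 + 5×47 + 1×236 = 490 + 483 + 162 + 235 + 236 = 1606
ΣP(t=0)Q(t=0) = 4×98 + 5×69 + 2×81 + 4×47 + 1×236 = 392 + 345 + 162 + 188 + 236 = 1323
L = 1606 / 1323 × 100 = 121.3908
Paasche component (current-period weights):
ΣP(t=1)Q(t=1) = 5×78 + 7×54 + 2×88 + 5×58 + 1×202 = 390 + 378 + 176 + 290 + 202 = 1436
ΣP(t=0)Q(t=1) = 4×78 + 5×54 + 2×88 + 4×58 + 1×202 = 312 + 270 + 176 + 232 + 202 = 1192
P = 1436 / 1192 × 100 = 120.4698
Fisher = √(L × P) = √(121.3908 × 120.4698) = 120.9294

120.93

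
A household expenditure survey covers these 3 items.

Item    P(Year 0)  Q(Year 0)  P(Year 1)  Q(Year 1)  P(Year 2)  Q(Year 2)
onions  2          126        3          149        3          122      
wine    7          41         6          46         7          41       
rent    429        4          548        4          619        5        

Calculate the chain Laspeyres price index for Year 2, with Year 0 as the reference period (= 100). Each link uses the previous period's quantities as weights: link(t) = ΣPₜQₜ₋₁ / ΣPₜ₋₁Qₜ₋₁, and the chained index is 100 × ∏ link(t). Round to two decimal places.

139.02

Link Year 0→Year 1:
ΣP(Year 1)Q(Year 0) = 3×126 + 6×41 + 548×4 = 378 + 246 + 2192 = 2816
ΣP(Year 0)Q(Year 0) = 2×126 + 7×41 + 429×4 = 252 + 287 + 1716 = 2255
link = 2816/2255 = 1.248780
Link Year 1→Year 2:
ΣP(Year 2)Q(Year 1) = 3×149 + 7×46 + 619×4 = 447 + 322 + 2476 = 3245
ΣP(Year 1)Q(Year 1) = 3×149 + 6×46 + 548×4 = 447 + 276 + 2192 = 2915
link = 3245/2915 = 1.113208
Chained index = 100 × 1.248780 × 1.113208 = 139.0152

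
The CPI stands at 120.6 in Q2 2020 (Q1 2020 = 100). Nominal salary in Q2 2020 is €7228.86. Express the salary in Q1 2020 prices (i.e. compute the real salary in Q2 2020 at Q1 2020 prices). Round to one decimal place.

5994.1

Real = Nominal ÷ (Index/100) = 7228.86 ÷ (120.6/100)
     = 7228.86 ÷ 1.206 = 5994.0796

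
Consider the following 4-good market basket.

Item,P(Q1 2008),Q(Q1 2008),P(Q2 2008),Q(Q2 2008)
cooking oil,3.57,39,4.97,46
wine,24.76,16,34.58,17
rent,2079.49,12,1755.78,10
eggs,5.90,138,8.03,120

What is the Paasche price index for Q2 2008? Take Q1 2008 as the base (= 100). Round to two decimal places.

87.55

Paasche price index uses current-period quantities as weights.
ΣP(Q2 2008)·Q(Q2 2008) = 4.97×46 + 34.58×17 + 1755.78×10 + 8.03×120 = 228.62 + 587.86 + 17557.8 + 963.6 = 19337.88
ΣP(Q1 2008)·Q(Q2 2008) = 3.57×46 + 24.76×17 + 2079.49×10 + 5.90×120 = 164.22 + 420.92 + 20794.9 + 708 = 22088.04
Index = 19337.88 / 22088.04 × 100 = 87.5491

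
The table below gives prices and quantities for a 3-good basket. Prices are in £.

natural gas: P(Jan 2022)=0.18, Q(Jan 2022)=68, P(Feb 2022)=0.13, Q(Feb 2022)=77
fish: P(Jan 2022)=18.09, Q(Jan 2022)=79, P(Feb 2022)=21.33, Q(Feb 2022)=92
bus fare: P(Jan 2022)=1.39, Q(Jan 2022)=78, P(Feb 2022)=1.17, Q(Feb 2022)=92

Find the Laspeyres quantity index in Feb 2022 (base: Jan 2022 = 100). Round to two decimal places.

Laspeyres quantity index uses base-period prices as weights.
ΣP(Jan 2022)·Q(Feb 2022) = 0.18×77 + 18.09×92 + 1.39×92 = 13.86 + 1664.28 + 127.88 = 1806.02
ΣP(Jan 2022)·Q(Jan 2022) = 0.18×68 + 18.09×79 + 1.39×78 = 12.24 + 1429.11 + 108.42 = 1549.77
Index = 1806.02 / 1549.77 × 100 = 116.5347

116.53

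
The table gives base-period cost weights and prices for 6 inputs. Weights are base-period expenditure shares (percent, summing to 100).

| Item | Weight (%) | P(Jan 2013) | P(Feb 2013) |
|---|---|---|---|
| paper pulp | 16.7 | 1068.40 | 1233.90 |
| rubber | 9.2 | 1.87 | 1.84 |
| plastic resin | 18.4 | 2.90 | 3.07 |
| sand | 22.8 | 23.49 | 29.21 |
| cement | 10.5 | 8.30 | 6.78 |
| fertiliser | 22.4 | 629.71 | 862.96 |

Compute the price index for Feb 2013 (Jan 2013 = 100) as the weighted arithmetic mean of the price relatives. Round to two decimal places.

paper pulp: 16.7 × (1233.90/1068.40) = 16.7 × 1.154905 = 19.2869
rubber: 9.2 × (1.84/1.87) = 9.2 × 0.983957 = 9.0524
plastic resin: 18.4 × (3.07/2.90) = 18.4 × 1.058621 = 19.4786
sand: 22.8 × (29.21/23.49) = 22.8 × 1.243508 = 28.3520
cement: 10.5 × (6.78/8.30) = 10.5 × 0.816867 = 8.5771
fertiliser: 22.4 × (862.96/629.71) = 22.4 × 1.370409 = 30.6972
Index = Σ wᵢ·(p₁ᵢ/p₀ᵢ) = 19.2869 + 9.0524 + 19.4786 + 28.3520 + 8.5771 + 30.6972 = 115.4442

115.44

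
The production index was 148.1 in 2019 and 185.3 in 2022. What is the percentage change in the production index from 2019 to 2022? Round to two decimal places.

25.12%

Change = (185.3 − 148.1) / 148.1 × 100
       = 37.2 / 148.1 × 100 = 25.1182%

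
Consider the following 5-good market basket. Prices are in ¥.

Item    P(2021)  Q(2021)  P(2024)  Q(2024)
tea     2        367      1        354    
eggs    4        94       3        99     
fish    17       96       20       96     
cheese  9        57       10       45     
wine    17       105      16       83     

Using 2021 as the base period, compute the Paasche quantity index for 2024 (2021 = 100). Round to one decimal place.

90.2

Paasche quantity index uses current-period prices as weights.
ΣP(2024)·Q(2024) = 1×354 + 3×99 + 20×96 + 10×45 + 16×83 = 354 + 297 + 1920 + 450 + 1328 = 4349
ΣP(2024)·Q(2021) = 1×367 + 3×94 + 20×96 + 10×57 + 16×105 = 367 + 282 + 1920 + 570 + 1680 = 4819
Index = 4349 / 4819 × 100 = 90.2469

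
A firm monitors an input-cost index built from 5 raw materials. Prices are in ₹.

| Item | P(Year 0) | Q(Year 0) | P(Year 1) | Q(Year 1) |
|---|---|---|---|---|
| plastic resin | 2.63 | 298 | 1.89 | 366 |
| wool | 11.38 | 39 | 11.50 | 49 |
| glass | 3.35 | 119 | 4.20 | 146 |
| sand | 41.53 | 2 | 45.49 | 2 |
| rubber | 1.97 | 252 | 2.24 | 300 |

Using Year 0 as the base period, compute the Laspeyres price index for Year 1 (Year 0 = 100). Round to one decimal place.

Laspeyres price index uses base-period quantities as weights.
ΣP(Year 1)·Q(Year 0) = 1.89×298 + 11.50×39 + 4.20×119 + 45.49×2 + 2.24×252 = 563.22 + 448.5 + 499.8 + 90.98 + 564.48 = 2166.98
ΣP(Year 0)·Q(Year 0) = 2.63×298 + 11.38×39 + 3.35×119 + 41.53×2 + 1.97×252 = 783.74 + 443.82 + 398.65 + 83.06 + 496.44 = 2205.71
Index = 2166.98 / 2205.71 × 100 = 98.2441

98.2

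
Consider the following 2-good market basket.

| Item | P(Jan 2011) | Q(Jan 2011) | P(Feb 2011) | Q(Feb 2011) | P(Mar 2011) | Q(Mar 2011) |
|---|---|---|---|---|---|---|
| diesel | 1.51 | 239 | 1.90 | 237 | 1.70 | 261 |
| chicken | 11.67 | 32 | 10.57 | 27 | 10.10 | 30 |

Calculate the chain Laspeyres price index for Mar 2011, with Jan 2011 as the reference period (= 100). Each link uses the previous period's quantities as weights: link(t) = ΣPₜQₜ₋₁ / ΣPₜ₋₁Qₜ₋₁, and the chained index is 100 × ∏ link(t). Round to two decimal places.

99.09

Link Jan 2011→Feb 2011:
ΣP(Feb 2011)Q(Jan 2011) = 1.90×239 + 10.57×32 = 454.1 + 338.24 = 792.34
ΣP(Jan 2011)Q(Jan 2011) = 1.51×239 + 11.67×32 = 360.89 + 373.44 = 734.33
link = 792.34/734.33 = 1.078997
Link Feb 2011→Mar 2011:
ΣP(Mar 2011)Q(Feb 2011) = 1.70×237 + 10.10×27 = 402.9 + 272.7 = 675.6
ΣP(Feb 2011)Q(Feb 2011) = 1.90×237 + 10.57×27 = 450.3 + 285.39 = 735.69
link = 675.6/735.69 = 0.918322
Chained index = 100 × 1.078997 × 0.918322 = 99.0866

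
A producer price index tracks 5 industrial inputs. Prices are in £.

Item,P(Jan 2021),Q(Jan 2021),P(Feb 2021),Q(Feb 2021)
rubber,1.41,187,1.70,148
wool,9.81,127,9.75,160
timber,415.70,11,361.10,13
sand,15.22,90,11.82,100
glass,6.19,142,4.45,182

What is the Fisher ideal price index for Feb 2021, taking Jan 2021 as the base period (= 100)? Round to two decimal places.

86.58

Laspeyres component (base-period weights):
ΣP(Feb 2021)Q(Jan 2021) = 1.70×187 + 9.75×127 + 361.10×11 + 11.82×90 + 4.45×142 = 317.9 + 1238.25 + 3972.1 + 1063.8 + 631.9 = 7223.95
ΣP(Jan 2021)Q(Jan 2021) = 1.41×187 + 9.81×127 + 415.70×11 + 15.22×90 + 6.19×142 = 263.67 + 1245.87 + 4572.7 + 1369.8 + 878.98 = 8331.02
L = 7223.95 / 8331.02 × 100 = 86.7115
Paasche component (current-period weights):
ΣP(Feb 2021)Q(Feb 2021) = 1.70×148 + 9.75×160 + 361.10×13 + 11.82×100 + 4.45×182 = 251.6 + 1560 + 4694.3 + 1182 + 809.9 = 8497.8
ΣP(Jan 2021)Q(Feb 2021) = 1.41×148 + 9.81×160 + 415.70×13 + 15.22×100 + 6.19×182 = 208.68 + 1569.6 + 5404.1 + 1522 + 1126.58 = 9830.96
P = 8497.8 / 9830.96 × 100 = 86.4392
Fisher = √(L × P) = √(86.7115 × 86.4392) = 86.5752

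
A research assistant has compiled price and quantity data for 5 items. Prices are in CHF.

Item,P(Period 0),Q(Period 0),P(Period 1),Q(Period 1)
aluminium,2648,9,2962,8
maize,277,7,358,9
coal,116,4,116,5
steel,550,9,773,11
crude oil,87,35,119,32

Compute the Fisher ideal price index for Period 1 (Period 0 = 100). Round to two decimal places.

119.67

Laspeyres component (base-period weights):
ΣP(Period 1)Q(Period 0) = 2962×9 + 358×7 + 116×4 + 773×9 + 119×35 = 26658 + 2506 + 464 + 6957 + 4165 = 40750
ΣP(Period 0)Q(Period 0) = 2648×9 + 277×7 + 116×4 + 550×9 + 87×35 = 23832 + 1939 + 464 + 4950 + 3045 = 34230
L = 40750 / 34230 × 100 = 119.0476
Paasche component (current-period weights):
ΣP(Period 1)Q(Period 1) = 2962×8 + 358×9 + 116×5 + 773×11 + 119×32 = 23696 + 3222 + 580 + 8503 + 3808 = 39809
ΣP(Period 0)Q(Period 1) = 2648×8 + 277×9 + 116×5 + 550×11 + 87×32 = 21184 + 2493 + 580 + 6050 + 2784 = 33091
P = 39809 / 33091 × 100 = 120.3016
Fisher = √(L × P) = √(119.0476 × 120.3016) = 119.6730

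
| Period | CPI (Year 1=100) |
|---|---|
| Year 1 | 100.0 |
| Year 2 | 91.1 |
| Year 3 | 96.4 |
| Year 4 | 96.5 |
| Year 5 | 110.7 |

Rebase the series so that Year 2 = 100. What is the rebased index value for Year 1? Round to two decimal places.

Rebased(Year 1) = 100.0 / 91.1 × 100 = 109.7695

109.77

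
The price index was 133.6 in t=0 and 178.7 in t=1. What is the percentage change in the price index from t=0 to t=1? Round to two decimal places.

33.76%

Change = (178.7 − 133.6) / 133.6 × 100
       = 45.1 / 133.6 × 100 = 33.7575%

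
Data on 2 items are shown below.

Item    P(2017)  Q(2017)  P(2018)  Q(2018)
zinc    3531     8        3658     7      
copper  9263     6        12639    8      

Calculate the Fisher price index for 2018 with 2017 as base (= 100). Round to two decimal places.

Laspeyres component (base-period weights):
ΣP(2018)Q(2017) = 3658×8 + 12639×6 = 29264 + 75834 = 105098
ΣP(2017)Q(2017) = 3531×8 + 9263×6 = 28248 + 55578 = 83826
L = 105098 / 83826 × 100 = 125.3764
Paasche component (current-period weights):
ΣP(2018)Q(2018) = 3658×7 + 12639×8 = 25606 + 101112 = 126718
ΣP(2017)Q(2018) = 3531×7 + 9263×8 = 24717 + 74104 = 98821
P = 126718 / 98821 × 100 = 128.2298
Fisher = √(L × P) = √(125.3764 × 128.2298) = 126.7951

126.80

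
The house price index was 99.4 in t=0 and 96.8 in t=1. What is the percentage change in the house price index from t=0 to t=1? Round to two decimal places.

Change = (96.8 − 99.4) / 99.4 × 100
       = -2.6 / 99.4 × 100 = -2.6157%

-2.62%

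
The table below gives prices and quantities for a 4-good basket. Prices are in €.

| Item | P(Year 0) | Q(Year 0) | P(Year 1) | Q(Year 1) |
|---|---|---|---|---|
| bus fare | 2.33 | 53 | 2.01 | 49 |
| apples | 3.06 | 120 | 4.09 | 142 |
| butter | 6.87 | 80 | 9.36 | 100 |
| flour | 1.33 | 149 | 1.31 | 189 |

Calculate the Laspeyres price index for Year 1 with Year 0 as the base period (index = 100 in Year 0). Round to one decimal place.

Laspeyres price index uses base-period quantities as weights.
ΣP(Year 1)·Q(Year 0) = 2.01×53 + 4.09×120 + 9.36×80 + 1.31×149 = 106.53 + 490.8 + 748.8 + 195.19 = 1541.32
ΣP(Year 0)·Q(Year 0) = 2.33×53 + 3.06×120 + 6.87×80 + 1.33×149 = 123.49 + 367.2 + 549.6 + 198.17 = 1238.46
Index = 1541.32 / 1238.46 × 100 = 124.4546

124.5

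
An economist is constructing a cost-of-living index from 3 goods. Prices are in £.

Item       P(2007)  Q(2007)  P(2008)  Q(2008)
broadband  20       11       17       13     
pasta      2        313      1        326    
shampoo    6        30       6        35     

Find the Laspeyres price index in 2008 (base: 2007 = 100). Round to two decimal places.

Laspeyres price index uses base-period quantities as weights.
ΣP(2008)·Q(2007) = 17×11 + 1×313 + 6×30 = 187 + 313 + 180 = 680
ΣP(2007)·Q(2007) = 20×11 + 2×313 + 6×30 = 220 + 626 + 180 = 1026
Index = 680 / 1026 × 100 = 66.2768

66.28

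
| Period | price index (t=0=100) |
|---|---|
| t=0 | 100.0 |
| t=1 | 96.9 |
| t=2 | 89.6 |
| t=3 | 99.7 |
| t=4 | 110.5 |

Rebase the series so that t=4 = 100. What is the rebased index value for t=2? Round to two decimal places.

81.09

Rebased(t=2) = 89.6 / 110.5 × 100 = 81.0860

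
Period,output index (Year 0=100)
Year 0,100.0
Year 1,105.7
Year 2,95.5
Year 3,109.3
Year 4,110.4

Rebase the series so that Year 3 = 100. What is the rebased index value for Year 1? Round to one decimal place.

96.7

Rebased(Year 1) = 105.7 / 109.3 × 100 = 96.7063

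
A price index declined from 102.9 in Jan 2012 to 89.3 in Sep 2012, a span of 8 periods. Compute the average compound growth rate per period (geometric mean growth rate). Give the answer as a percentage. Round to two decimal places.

-1.76%

Growth factor = (89.3/102.9)^(1/8) = (0.867833)^(1/8) = 0.982437
Growth rate = 0.982437 − 1 = -0.017563 = -1.7563%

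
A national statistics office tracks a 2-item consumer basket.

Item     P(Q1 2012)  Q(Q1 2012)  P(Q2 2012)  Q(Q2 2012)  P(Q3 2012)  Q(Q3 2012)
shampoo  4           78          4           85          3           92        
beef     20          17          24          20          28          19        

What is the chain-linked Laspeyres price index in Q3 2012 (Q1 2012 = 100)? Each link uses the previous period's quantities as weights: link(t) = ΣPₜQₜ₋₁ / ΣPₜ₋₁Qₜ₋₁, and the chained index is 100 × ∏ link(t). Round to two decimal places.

Link Q1 2012→Q2 2012:
ΣP(Q2 2012)Q(Q1 2012) = 4×78 + 24×17 = 312 + 408 = 720
ΣP(Q1 2012)Q(Q1 2012) = 4×78 + 20×17 = 312 + 340 = 652
link = 720/652 = 1.104294
Link Q2 2012→Q3 2012:
ΣP(Q3 2012)Q(Q2 2012) = 3×85 + 28×20 = 255 + 560 = 815
ΣP(Q2 2012)Q(Q2 2012) = 4×85 + 24×20 = 340 + 480 = 820
link = 815/820 = 0.993902
Chained index = 100 × 1.104294 × 0.993902 = 109.7561

109.76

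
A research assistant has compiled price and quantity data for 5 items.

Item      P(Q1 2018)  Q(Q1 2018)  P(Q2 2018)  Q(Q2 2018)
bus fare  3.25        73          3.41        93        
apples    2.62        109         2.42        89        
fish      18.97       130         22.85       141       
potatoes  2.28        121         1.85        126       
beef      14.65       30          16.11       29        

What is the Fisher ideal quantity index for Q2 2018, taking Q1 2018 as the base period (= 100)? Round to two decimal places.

Laspeyres component (base-period weights):
ΣP(Q1 2018)Q(Q2 2018) = 3.25×93 + 2.62×89 + 18.97×141 + 2.28×126 + 14.65×29 = 302.25 + 233.18 + 2674.77 + 287.28 + 424.85 = 3922.33
ΣP(Q1 2018)Q(Q1 2018) = 3.25×73 + 2.62×109 + 18.97×130 + 2.28×121 + 14.65×30 = 237.25 + 285.58 + 2466.1 + 275.88 + 439.5 = 3704.31
L = 3922.33 / 3704.31 × 100 = 105.8856
Paasche component (current-period weights):
ΣP(Q2 2018)Q(Q2 2018) = 3.41×93 + 2.42×89 + 22.85×141 + 1.85×126 + 16.11×29 = 317.13 + 215.38 + 3221.85 + 233.1 + 467.19 = 4454.65
ΣP(Q2 2018)Q(Q1 2018) = 3.41×73 + 2.42×109 + 22.85×130 + 1.85×121 + 16.11×30 = 248.93 + 263.78 + 2970.5 + 223.85 + 483.3 = 4190.36
P = 4454.65 / 4190.36 × 100 = 106.3071
Fisher = √(L × P) = √(105.8856 × 106.3071) = 106.0961

106.10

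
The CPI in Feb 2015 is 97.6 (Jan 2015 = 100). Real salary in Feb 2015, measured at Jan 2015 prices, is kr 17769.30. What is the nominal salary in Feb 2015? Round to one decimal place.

17342.8

Nominal = Real × (Index/100) = 17769.30 × (97.6/100)
        = 17769.30 × 0.976 = 17342.8368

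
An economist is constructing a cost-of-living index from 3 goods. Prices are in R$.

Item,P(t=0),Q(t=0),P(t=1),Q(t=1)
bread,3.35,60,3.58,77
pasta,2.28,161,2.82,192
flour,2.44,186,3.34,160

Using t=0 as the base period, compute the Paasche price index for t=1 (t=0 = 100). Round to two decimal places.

124.43

Paasche price index uses current-period quantities as weights.
ΣP(t=1)·Q(t=1) = 3.58×77 + 2.82×192 + 3.34×160 = 275.66 + 541.44 + 534.4 = 1351.5
ΣP(t=0)·Q(t=1) = 3.35×77 + 2.28×192 + 2.44×160 = 257.95 + 437.76 + 390.4 = 1086.11
Index = 1351.5 / 1086.11 × 100 = 124.4349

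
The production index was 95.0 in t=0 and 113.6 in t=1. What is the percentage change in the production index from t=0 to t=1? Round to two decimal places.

Change = (113.6 − 95.0) / 95.0 × 100
       = 18.6 / 95.0 × 100 = 19.5789%

19.58%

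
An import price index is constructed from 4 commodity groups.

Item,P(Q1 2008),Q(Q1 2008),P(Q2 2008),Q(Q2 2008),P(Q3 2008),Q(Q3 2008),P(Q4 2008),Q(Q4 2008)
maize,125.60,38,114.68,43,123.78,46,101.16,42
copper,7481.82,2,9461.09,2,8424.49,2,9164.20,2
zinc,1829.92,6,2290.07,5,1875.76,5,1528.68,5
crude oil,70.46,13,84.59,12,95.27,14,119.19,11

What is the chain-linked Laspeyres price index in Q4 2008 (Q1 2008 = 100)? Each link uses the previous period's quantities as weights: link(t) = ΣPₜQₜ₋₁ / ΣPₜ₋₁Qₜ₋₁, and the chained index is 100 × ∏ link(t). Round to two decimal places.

Link Q1 2008→Q2 2008:
ΣP(Q2 2008)Q(Q1 2008) = 114.68×38 + 9461.09×2 + 2290.07×6 + 84.59×13 = 4357.84 + 18922.18 + 13740.42 + 1099.67 = 38120.11
ΣP(Q1 2008)Q(Q1 2008) = 125.60×38 + 7481.82×2 + 1829.92×6 + 70.46×13 = 4772.8 + 14963.64 + 10979.52 + 915.98 = 31631.94
link = 38120.11/31631.94 = 1.205115
Link Q2 2008→Q3 2008:
ΣP(Q3 2008)Q(Q2 2008) = 123.78×43 + 8424.49×2 + 1875.76×5 + 95.27×12 = 5322.54 + 16848.98 + 9378.8 + 1143.24 = 32693.56
ΣP(Q2 2008)Q(Q2 2008) = 114.68×43 + 9461.09×2 + 2290.07×5 + 84.59×12 = 4931.24 + 18922.18 + 11450.35 + 1015.08 = 36318.85
link = 32693.56/36318.85 = 0.900182
Link Q3 2008→Q4 2008:
ΣP(Q4 2008)Q(Q3 2008) = 101.16×46 + 9164.20×2 + 1528.68×5 + 119.19×14 = 4653.36 + 18328.4 + 7643.4 + 1668.66 = 32293.82
ΣP(Q3 2008)Q(Q3 2008) = 123.78×46 + 8424.49×2 + 1875.76×5 + 95.27×14 = 5693.88 + 16848.98 + 9378.8 + 1333.78 = 33255.44
link = 32293.82/33255.44 = 0.971084
Chained index = 100 × 1.205115 × 0.900182 × 0.971084 = 105.3453

105.35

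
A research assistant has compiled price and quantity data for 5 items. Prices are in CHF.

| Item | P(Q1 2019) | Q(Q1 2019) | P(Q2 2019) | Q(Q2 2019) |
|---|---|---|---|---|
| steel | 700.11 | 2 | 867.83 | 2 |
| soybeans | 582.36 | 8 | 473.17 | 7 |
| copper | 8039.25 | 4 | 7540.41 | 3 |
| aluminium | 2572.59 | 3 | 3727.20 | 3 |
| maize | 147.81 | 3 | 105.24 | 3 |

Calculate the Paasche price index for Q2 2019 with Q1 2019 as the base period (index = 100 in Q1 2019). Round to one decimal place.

103.7

Paasche price index uses current-period quantities as weights.
ΣP(Q2 2019)·Q(Q2 2019) = 867.83×2 + 473.17×7 + 7540.41×3 + 3727.20×3 + 105.24×3 = 1735.66 + 3312.19 + 22621.23 + 11181.6 + 315.72 = 39166.4
ΣP(Q1 2019)·Q(Q2 2019) = 700.11×2 + 582.36×7 + 8039.25×3 + 2572.59×3 + 147.81×3 = 1400.22 + 4076.52 + 24117.75 + 7717.77 + 443.43 = 37755.69
Index = 39166.4 / 37755.69 × 100 = 103.7364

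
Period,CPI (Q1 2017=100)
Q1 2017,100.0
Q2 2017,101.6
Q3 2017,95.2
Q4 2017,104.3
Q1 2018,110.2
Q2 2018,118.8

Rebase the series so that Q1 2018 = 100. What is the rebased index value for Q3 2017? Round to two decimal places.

86.39

Rebased(Q3 2017) = 95.2 / 110.2 × 100 = 86.3884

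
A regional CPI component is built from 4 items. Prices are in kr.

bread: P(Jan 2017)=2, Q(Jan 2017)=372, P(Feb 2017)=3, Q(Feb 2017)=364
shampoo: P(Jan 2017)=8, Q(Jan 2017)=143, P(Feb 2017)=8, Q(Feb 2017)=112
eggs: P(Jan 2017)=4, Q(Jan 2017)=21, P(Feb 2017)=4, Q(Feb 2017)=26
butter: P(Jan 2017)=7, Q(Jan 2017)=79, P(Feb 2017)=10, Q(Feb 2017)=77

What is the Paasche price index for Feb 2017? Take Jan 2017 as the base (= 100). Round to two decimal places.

Paasche price index uses current-period quantities as weights.
ΣP(Feb 2017)·Q(Feb 2017) = 3×364 + 8×112 + 4×26 + 10×77 = 1092 + 896 + 104 + 770 = 2862
ΣP(Jan 2017)·Q(Feb 2017) = 2×364 + 8×112 + 4×26 + 7×77 = 728 + 896 + 104 + 539 = 2267
Index = 2862 / 2267 × 100 = 126.2461

126.25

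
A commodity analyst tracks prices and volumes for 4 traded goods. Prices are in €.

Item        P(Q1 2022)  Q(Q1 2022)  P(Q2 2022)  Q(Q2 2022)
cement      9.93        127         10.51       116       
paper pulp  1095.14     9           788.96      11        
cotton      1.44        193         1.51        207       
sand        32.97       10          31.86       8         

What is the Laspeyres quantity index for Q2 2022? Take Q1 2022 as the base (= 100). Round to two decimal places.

117.36

Laspeyres quantity index uses base-period prices as weights.
ΣP(Q1 2022)·Q(Q2 2022) = 9.93×116 + 1095.14×11 + 1.44×207 + 32.97×8 = 1151.88 + 12046.54 + 298.08 + 263.76 = 13760.26
ΣP(Q1 2022)·Q(Q1 2022) = 9.93×127 + 1095.14×9 + 1.44×193 + 32.97×10 = 1261.11 + 9856.26 + 277.92 + 329.7 = 11724.99
Index = 13760.26 / 11724.99 × 100 = 117.3584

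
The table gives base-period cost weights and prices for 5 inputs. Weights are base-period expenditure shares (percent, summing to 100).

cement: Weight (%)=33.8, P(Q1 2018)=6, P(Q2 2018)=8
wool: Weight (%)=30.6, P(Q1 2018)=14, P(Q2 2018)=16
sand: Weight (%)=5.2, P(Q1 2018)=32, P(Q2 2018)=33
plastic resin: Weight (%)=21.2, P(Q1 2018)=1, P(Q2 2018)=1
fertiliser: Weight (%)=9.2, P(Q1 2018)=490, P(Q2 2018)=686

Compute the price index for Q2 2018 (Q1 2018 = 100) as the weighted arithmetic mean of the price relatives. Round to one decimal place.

119.5

cement: 33.8 × (8/6) = 33.8 × 1.333333 = 45.0667
wool: 30.6 × (16/14) = 30.6 × 1.142857 = 34.9714
sand: 5.2 × (33/32) = 5.2 × 1.031250 = 5.3625
plastic resin: 21.2 × (1/1) = 21.2 × 1.000000 = 21.2000
fertiliser: 9.2 × (686/490) = 9.2 × 1.400000 = 12.8800
Index = Σ wᵢ·(p₁ᵢ/p₀ᵢ) = 45.0667 + 34.9714 + 5.3625 + 21.2000 + 12.8800 = 119.4806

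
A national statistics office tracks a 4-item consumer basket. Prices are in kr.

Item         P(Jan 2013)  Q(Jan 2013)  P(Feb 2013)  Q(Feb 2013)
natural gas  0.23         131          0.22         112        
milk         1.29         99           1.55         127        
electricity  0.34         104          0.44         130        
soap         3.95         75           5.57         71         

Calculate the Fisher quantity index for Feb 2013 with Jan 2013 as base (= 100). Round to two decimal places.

104.73

Laspeyres component (base-period weights):
ΣP(Jan 2013)Q(Feb 2013) = 0.23×112 + 1.29×127 + 0.34×130 + 3.95×71 = 25.76 + 163.83 + 44.2 + 280.45 = 514.24
ΣP(Jan 2013)Q(Jan 2013) = 0.23×131 + 1.29×99 + 0.34×104 + 3.95×75 = 30.13 + 127.71 + 35.36 + 296.25 = 489.45
L = 514.24 / 489.45 × 100 = 105.0649
Paasche component (current-period weights):
ΣP(Feb 2013)Q(Feb 2013) = 0.22×112 + 1.55×127 + 0.44×130 + 5.57×71 = 24.64 + 196.85 + 57.2 + 395.47 = 674.16
ΣP(Feb 2013)Q(Jan 2013) = 0.22×131 + 1.55×99 + 0.44×104 + 5.57×75 = 28.82 + 153.45 + 45.76 + 417.75 = 645.78
P = 674.16 / 645.78 × 100 = 104.3947
Fisher = √(L × P) = √(105.0649 × 104.3947) = 104.7292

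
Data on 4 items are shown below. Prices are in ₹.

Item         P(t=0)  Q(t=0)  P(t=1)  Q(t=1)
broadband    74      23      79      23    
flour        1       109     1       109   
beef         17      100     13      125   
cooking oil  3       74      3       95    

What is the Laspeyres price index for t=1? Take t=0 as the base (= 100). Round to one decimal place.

Laspeyres price index uses base-period quantities as weights.
ΣP(t=1)·Q(t=0) = 79×23 + 1×109 + 13×100 + 3×74 = 1817 + 109 + 1300 + 222 = 3448
ΣP(t=0)·Q(t=0) = 74×23 + 1×109 + 17×100 + 3×74 = 1702 + 109 + 1700 + 222 = 3733
Index = 3448 / 3733 × 100 = 92.3654

92.4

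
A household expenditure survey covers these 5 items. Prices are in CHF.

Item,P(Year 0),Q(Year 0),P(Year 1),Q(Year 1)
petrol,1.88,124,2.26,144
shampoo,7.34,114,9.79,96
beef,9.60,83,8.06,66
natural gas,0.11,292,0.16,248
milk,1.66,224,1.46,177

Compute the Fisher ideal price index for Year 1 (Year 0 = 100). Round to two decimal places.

Laspeyres component (base-period weights):
ΣP(Year 1)Q(Year 0) = 2.26×124 + 9.79×114 + 8.06×83 + 0.16×292 + 1.46×224 = 280.24 + 1116.06 + 668.98 + 46.72 + 327.04 = 2439.04
ΣP(Year 0)Q(Year 0) = 1.88×124 + 7.34×114 + 9.60×83 + 0.11×292 + 1.66×224 = 233.12 + 836.76 + 796.8 + 32.12 + 371.84 = 2270.64
L = 2439.04 / 2270.64 × 100 = 107.4164
Paasche component (current-period weights):
ΣP(Year 1)Q(Year 1) = 2.26×144 + 9.79×96 + 8.06×66 + 0.16×248 + 1.46×177 = 325.44 + 939.84 + 531.96 + 39.68 + 258.42 = 2095.34
ΣP(Year 0)Q(Year 1) = 1.88×144 + 7.34×96 + 9.60×66 + 0.11×248 + 1.66×177 = 270.72 + 704.64 + 633.6 + 27.28 + 293.82 = 1930.06
P = 2095.34 / 1930.06 × 100 = 108.5635
Fisher = √(L × P) = √(107.4164 × 108.5635) = 107.9884

107.99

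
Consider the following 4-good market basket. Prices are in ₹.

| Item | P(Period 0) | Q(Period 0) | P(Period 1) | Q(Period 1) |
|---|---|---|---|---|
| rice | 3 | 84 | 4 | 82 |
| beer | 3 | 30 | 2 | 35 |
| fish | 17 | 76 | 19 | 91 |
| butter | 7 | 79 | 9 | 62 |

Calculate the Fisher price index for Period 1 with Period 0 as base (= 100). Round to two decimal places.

Laspeyres component (base-period weights):
ΣP(Period 1)Q(Period 0) = 4×84 + 2×30 + 19×76 + 9×79 = 336 + 60 + 1444 + 711 = 2551
ΣP(Period 0)Q(Period 0) = 3×84 + 3×30 + 17×76 + 7×79 = 252 + 90 + 1292 + 553 = 2187
L = 2551 / 2187 × 100 = 116.6438
Paasche component (current-period weights):
ΣP(Period 1)Q(Period 1) = 4×82 + 2×35 + 19×91 + 9×62 = 328 + 70 + 1729 + 558 = 2685
ΣP(Period 0)Q(Period 1) = 3×82 + 3×35 + 17×91 + 7×62 = 246 + 105 + 1547 + 434 = 2332
P = 2685 / 2332 × 100 = 115.1372
Fisher = √(L × P) = √(116.6438 × 115.1372) = 115.8881

115.89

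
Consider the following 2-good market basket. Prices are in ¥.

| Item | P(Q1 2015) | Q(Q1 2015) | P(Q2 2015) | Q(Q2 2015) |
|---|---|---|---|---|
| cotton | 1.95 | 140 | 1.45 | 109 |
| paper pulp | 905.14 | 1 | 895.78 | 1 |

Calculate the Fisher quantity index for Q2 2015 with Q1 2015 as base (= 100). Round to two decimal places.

95.39

Laspeyres component (base-period weights):
ΣP(Q1 2015)Q(Q2 2015) = 1.95×109 + 905.14×1 = 212.55 + 905.14 = 1117.69
ΣP(Q1 2015)Q(Q1 2015) = 1.95×140 + 905.14×1 = 273 + 905.14 = 1178.14
L = 1117.69 / 1178.14 × 100 = 94.8690
Paasche component (current-period weights):
ΣP(Q2 2015)Q(Q2 2015) = 1.45×109 + 895.78×1 = 158.05 + 895.78 = 1053.83
ΣP(Q2 2015)Q(Q1 2015) = 1.45×140 + 895.78×1 = 203 + 895.78 = 1098.78
P = 1053.83 / 1098.78 × 100 = 95.9091
Fisher = √(L × P) = √(94.8690 × 95.9091) = 95.3876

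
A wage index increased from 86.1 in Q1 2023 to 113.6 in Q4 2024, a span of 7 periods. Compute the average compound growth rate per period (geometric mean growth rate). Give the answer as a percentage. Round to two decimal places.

4.04%

Growth factor = (113.6/86.1)^(1/7) = (1.319396)^(1/7) = 1.040391
Growth rate = 1.040391 − 1 = 0.040391 = 4.0391%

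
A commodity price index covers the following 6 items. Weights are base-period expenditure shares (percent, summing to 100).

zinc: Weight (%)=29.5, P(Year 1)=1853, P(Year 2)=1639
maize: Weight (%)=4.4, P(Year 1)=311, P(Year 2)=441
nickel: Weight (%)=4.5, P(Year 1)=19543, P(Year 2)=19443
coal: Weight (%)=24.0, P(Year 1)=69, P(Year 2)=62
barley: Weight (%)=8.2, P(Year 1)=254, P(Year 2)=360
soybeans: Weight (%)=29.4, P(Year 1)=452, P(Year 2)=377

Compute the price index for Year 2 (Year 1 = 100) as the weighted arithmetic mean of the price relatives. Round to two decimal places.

94.52

zinc: 29.5 × (1639/1853) = 29.5 × 0.884512 = 26.0931
maize: 4.4 × (441/311) = 4.4 × 1.418006 = 6.2392
nickel: 4.5 × (19443/19543) = 4.5 × 0.994883 = 4.4770
coal: 24.0 × (62/69) = 24.0 × 0.898551 = 21.5652
barley: 8.2 × (360/254) = 8.2 × 1.417323 = 11.6220
soybeans: 29.4 × (377/452) = 29.4 × 0.834071 = 24.5217
Index = Σ wᵢ·(p₁ᵢ/p₀ᵢ) = 26.0931 + 6.2392 + 4.4770 + 21.5652 + 11.6220 + 24.5217 = 94.5182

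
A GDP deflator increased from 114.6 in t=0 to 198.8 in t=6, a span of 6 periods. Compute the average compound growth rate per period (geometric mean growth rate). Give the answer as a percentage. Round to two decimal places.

Growth factor = (198.8/114.6)^(1/6) = (1.734729)^(1/6) = 1.096155
Growth rate = 1.096155 − 1 = 0.096155 = 9.6155%

9.62%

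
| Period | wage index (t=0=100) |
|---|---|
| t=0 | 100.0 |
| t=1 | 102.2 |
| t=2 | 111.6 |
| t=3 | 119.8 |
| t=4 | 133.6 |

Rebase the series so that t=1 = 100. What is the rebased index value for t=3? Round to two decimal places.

117.22

Rebased(t=3) = 119.8 / 102.2 × 100 = 117.2211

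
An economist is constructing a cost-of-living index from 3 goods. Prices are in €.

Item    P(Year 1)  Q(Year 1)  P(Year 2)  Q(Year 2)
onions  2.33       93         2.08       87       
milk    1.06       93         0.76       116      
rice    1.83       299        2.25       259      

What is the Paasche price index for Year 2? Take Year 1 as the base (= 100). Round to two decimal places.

Paasche price index uses current-period quantities as weights.
ΣP(Year 2)·Q(Year 2) = 2.08×87 + 0.76×116 + 2.25×259 = 180.96 + 88.16 + 582.75 = 851.87
ΣP(Year 1)·Q(Year 2) = 2.33×87 + 1.06×116 + 1.83×259 = 202.71 + 122.96 + 473.97 = 799.64
Index = 851.87 / 799.64 × 100 = 106.5317

106.53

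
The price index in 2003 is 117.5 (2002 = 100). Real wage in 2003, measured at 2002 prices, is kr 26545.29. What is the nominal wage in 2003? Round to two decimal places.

31190.72

Nominal = Real × (Index/100) = 26545.29 × (117.5/100)
        = 26545.29 × 1.175 = 31190.7158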